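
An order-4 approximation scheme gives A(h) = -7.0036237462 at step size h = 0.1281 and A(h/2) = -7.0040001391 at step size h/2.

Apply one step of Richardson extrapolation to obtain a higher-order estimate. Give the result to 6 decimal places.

-7.004025

r = 4, so 2^r = 16.
16×(-7.0040001391) − (-7.0036237462) = -105.0603784794
Denominator 16 − 1 = 15.
R = (-105.0603784794)/15 = -7.0040252320
Correction |R − A(h/2)| = 2.509e-05; gap |A(h/2) − A(h)| = 3.764e-04.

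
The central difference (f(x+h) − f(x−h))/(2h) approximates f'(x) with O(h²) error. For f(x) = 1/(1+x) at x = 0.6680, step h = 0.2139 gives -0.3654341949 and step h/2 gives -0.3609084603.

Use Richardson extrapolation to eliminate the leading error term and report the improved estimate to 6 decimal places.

-0.359400

r = 2: numerator weight 4, denominator 3.
Weighted: (-1.4436338412) − (-0.3654341949) = -1.0781996463
(-1.0781996463) ÷ 3 = -0.3593998821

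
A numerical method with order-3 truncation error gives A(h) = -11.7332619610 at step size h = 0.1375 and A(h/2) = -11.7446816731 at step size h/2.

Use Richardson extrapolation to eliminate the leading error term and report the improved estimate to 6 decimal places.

Error is O(h^3); halving h shrinks it by 2^3 = 8.
2^3*A(h/2) = -93.9574533848; minus A(h) gives -82.2241914238.
Denominator 8 − 1 = 7.
Result: -11.7463130605
Shift from A(h/2): −0.0016313874.

-11.746313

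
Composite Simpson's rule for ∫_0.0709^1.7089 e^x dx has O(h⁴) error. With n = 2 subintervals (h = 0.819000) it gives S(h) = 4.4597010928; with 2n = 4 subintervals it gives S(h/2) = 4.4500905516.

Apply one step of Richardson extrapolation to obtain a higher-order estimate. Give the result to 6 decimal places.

4.449450

With r = 4 the leading error scales as h^4, so the weight is 2^4 = 16.
Numerator 16 × A(h/2) − A(h) = 16 × 4.4500905516 − 4.4597010928 = 66.7417477328
Divide by 2^4 − 1 = 15.
Result: 4.4494498489
Correction |R − A(h/2)| = 6.407e-04; gap |A(h/2) − A(h)| = 9.611e-03.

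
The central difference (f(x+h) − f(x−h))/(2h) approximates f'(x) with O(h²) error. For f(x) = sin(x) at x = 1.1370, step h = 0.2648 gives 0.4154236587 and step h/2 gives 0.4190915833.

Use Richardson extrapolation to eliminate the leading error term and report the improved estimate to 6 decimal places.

0.420314

Method order is 2; weight 2^2 = 4.
Weighted: 1.6763663332 − 0.4154236587 = 1.2609426745
Divide by 2^2 − 1 = 3.
(4*0.4190915833 − 0.4154236587)/(4 − 1) = 0.4203142248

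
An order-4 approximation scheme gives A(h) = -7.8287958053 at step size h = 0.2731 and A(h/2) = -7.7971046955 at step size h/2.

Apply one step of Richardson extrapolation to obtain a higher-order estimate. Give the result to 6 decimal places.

-7.794992

Error is O(h^4); halving h shrinks it by 2^4 = 16.
2^4*A(h/2) = -124.7536751280; minus A(h) gives -116.9248793227.
Denominator 16 − 1 = 15.
(16*(-7.7971046955) − (-7.8287958053))/(16 − 1) = -7.7949919548
Gap between inputs: 3.169e-02; correction applied: +0.0021127407.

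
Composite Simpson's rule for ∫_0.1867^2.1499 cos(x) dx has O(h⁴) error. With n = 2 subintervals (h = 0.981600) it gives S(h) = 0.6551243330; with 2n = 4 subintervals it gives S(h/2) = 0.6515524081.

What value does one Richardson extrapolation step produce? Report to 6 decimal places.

0.651314

The method has order 4: 2^4 = 16.
2^4 × A(h/2) = 10.4248385296; minus A(h) gives 9.7697141966.
Extrapolated: 9.7697141966 / 15 = 0.6513142798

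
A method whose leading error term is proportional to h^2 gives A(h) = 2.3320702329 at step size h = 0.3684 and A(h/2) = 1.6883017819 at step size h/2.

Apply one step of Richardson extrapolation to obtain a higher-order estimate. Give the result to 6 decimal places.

1.473712

With r = 2 the leading error scales as h^2, so the weight is 2^2 = 4.
4*1.6883017819 − 2.3320702329 = 4.4211368947
Extrapolated: 4.4211368947 / 3 = 1.4737122982
Shift from A(h/2): −0.2145894837.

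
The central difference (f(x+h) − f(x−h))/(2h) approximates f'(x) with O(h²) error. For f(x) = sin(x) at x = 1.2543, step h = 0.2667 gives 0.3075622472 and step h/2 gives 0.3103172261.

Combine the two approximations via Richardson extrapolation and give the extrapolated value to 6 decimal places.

r = 2, so 2^r = 4.
2^2·A(h/2) = 1.2412689044; minus A(h) gives 0.9337066572.
Extrapolated: 0.9337066572 / 3 = 0.3112355524

0.311236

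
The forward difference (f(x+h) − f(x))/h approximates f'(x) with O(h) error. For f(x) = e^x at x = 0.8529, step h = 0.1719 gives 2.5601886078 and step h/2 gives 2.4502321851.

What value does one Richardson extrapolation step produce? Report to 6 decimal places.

Method order is 1; weight 2^1 = 2.
2·2.4502321851 − 2.5601886078 = 2.3402757624
2.3402757624 ÷ 1 = 2.3402757624

2.340276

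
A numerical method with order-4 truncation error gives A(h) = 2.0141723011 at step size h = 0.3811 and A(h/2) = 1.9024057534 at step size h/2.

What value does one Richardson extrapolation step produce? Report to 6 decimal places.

1.894955

Error is O(h^4); halving h shrinks it by 2^4 = 16.
Weighted: 30.4384920544 − 2.0141723011 = 28.4243197533
28.4243197533 ÷ 15 = 1.8949546502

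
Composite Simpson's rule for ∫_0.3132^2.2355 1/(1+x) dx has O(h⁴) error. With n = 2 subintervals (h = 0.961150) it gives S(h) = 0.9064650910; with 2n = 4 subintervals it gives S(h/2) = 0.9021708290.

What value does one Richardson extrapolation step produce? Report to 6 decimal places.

r = 4: numerator weight 16, denominator 15.
16*0.9021708290 = 14.4347332640; subtract 0.9064650910 → 13.5282681730
Denominator 16 − 1 = 15.
(16*0.9021708290 − 0.9064650910)/(16 − 1) = 0.9018845449

0.901885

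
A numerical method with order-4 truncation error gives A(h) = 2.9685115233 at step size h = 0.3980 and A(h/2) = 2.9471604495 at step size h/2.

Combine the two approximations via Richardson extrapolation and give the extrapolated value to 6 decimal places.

Method order is 4; weight 2^4 = 16.
Difference of the inputs: 2.9471604495 − 2.9685115233 = -0.0213510738
Divide by 2^4 − 1 = 15: (-0.0213510738)/15 = -0.0014234049
R = A(h/2) + (A(h/2) − A(h))/15 = 2.9471604495 − 0.0014234049 = 2.9457370446
Gap between inputs: 2.135e-02; correction applied: −0.0014234049.

2.945737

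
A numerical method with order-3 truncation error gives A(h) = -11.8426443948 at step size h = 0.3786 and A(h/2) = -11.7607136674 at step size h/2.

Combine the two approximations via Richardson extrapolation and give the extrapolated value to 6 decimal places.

Method order is 3; weight 2^3 = 8.
8×(-11.7607136674) − (-11.8426443948) = -82.2430649444
Denominator 8 − 1 = 7.
Result: -11.7490092778

-11.749009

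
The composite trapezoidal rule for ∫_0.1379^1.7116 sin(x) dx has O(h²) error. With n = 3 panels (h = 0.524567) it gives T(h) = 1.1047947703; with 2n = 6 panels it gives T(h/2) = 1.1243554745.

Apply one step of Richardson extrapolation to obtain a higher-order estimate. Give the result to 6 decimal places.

Leading term ∝ h^2; use weight 4 = 2^2.
4·1.1243554745 = 4.4974218980; subtract 1.1047947703 → 3.3926271277
Divide by 2^2 − 1 = 3.
Result: 1.1308757092

1.130876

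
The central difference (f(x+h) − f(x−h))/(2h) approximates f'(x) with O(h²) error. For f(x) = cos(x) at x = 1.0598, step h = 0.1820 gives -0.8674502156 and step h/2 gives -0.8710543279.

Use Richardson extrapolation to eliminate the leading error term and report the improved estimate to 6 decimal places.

Error is O(h^2); halving h shrinks it by 2^2 = 4.
4 × (-0.8710543279) = -3.4842173116; (-3.4842173116) − (-0.8674502156) = -2.6167670960
Divide by 2^2 − 1 = 3.
So the Richardson estimate is -0.8722556987.
Correction |R − A(h/2)| = 1.201e-03; gap |A(h/2) − A(h)| = 3.604e-03.

-0.872256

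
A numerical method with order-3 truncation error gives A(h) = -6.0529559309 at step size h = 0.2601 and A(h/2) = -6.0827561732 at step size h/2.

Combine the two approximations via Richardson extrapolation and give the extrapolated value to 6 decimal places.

-6.087013

Leading term ∝ h^3; use weight 8 = 2^3.
8×(-6.0827561732) − (-6.0529559309) = -42.6090934547
Divide by 2^3 − 1 = 7.
So the Richardson estimate is -6.0870133507.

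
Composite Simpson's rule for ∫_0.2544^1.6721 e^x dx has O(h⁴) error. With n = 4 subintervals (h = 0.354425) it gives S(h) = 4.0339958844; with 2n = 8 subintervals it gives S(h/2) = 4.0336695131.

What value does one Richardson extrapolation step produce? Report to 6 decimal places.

4.033648

Order 4 gives 2^r = 16 and 2^r − 1 = 15.
2^4×A(h/2) = 64.5387122096; minus A(h) gives 60.5047163252.
Divide by 2^4 − 1 = 15.
Extrapolated: 60.5047163252 / 15 = 4.0336477550
Correction |R − A(h/2)| = 2.176e-05; gap |A(h/2) − A(h)| = 3.264e-04.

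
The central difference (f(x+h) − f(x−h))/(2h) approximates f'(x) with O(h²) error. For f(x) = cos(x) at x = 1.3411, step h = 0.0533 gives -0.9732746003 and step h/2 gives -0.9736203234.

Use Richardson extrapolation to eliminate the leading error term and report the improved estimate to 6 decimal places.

r = 2: numerator weight 4, denominator 3.
Weighted: (-3.8944812936) − (-0.9732746003) = -2.9212066933
Denominator 4 − 1 = 3.
(-2.9212066933) ÷ 3 = -0.9737355644

-0.973736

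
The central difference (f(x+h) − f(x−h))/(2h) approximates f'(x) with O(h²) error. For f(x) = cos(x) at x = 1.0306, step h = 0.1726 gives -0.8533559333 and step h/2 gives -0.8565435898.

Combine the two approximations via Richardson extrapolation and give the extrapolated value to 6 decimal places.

-0.857606

Order 2 gives 2^r = 4 and 2^r − 1 = 3.
Numerator 4*A(h/2) − A(h) = 4*(-0.8565435898) − (-0.8533559333) = -2.5728184259
R = (-2.5728184259)/3 = -0.8576061420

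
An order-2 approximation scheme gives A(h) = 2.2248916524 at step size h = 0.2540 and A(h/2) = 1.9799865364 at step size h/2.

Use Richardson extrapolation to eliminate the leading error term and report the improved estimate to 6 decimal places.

Method order is 2; weight 2^2 = 4.
4 × 1.9799865364 = 7.9199461456; subtract 2.2248916524 → 5.6950544932
(4 × 1.9799865364 − 2.2248916524)/(4 − 1) = 1.8983514977

1.898351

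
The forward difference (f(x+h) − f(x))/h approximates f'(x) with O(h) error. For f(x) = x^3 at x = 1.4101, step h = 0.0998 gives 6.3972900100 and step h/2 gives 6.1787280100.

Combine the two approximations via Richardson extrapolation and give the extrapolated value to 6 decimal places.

Leading term ∝ h^1; use weight 2 = 2^1.
A(h/2) − A(h) = 6.1787280100 − 6.3972900100 = -0.2185620000
Correction (A(h/2) − A(h))/(2 − 1) = (-0.2185620000)/1 = -0.2185620000
R = 6.1787280100 − 0.2185620000 = 5.9601660100

5.960166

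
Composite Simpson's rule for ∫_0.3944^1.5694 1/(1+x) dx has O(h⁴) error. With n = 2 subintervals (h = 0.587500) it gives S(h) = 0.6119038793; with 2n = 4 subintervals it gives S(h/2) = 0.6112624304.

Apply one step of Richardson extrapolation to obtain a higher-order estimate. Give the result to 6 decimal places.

0.611220

Leading term ∝ h^4; use weight 16 = 2^4.
16·0.6112624304 = 9.7801988864; 9.7801988864 − 0.6119038793 = 9.1682950071
Divide by 2^4 − 1 = 15.
R = 9.1682950071/15 = 0.6112196671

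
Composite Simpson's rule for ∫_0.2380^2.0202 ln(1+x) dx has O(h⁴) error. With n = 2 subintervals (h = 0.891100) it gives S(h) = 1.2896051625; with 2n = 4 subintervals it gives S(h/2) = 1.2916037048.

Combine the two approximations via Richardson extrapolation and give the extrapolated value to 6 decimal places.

1.291737

With r = 4 the leading error scales as h^4, so the weight is 2^4 = 16.
Numerator 16·A(h/2) − A(h) = 16·1.2916037048 − 1.2896051625 = 19.3760541143
R = 19.3760541143/15 = 1.2917369410
Shift from A(h/2): +0.0001332362.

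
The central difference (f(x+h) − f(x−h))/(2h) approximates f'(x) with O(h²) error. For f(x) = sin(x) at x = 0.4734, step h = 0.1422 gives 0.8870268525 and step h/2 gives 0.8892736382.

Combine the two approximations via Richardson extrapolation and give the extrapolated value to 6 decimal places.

With r = 2 the leading error scales as h^2, so the weight is 2^2 = 4.
4×0.8892736382 = 3.5570945528; subtract 0.8870268525 → 2.6700677003
Denominator 4 − 1 = 3.
R = 2.6700677003/3 = 0.8900225668
Gap between inputs: 2.247e-03; correction applied: +0.0007489286.

0.890023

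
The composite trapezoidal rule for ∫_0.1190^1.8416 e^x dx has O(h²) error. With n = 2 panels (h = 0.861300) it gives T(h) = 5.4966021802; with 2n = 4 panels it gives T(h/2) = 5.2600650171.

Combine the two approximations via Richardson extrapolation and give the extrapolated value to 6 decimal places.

5.181219

Order 2 gives 2^r = 4 and 2^r − 1 = 3.
4·5.2600650171 − 5.4966021802 = 15.5436578882
Denominator 4 − 1 = 3.
So the Richardson estimate is 5.1812192961.
Gap between inputs: 2.365e-01; correction applied: −0.0788457210.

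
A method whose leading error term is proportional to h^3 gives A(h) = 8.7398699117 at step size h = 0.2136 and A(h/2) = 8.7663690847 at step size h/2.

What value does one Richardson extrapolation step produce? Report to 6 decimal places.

r = 3, so 2^r = 8.
Difference of the inputs: 8.7663690847 − 8.7398699117 = 0.0264991730
Correction (A(h/2) − A(h))/(8 − 1) = 0.0264991730/7 = 0.0037855961
R = 8.7663690847 + 0.0037855961 = 8.7701546808

8.770155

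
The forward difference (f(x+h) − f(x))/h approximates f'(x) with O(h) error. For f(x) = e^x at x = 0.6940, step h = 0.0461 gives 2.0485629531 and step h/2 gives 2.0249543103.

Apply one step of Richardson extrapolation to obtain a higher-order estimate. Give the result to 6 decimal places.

Order 1 gives 2^r = 2 and 2^r − 1 = 1.
2×2.0249543103 = 4.0499086206; subtract 2.0485629531 → 2.0013456675
Denominator 2 − 1 = 1.
Result: 2.0013456675
Shift from A(h/2): −0.0236086428.

2.001346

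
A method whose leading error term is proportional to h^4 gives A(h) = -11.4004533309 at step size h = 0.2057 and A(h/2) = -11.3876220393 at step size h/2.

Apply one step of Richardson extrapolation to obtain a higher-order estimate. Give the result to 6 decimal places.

-11.386767

r = 4: numerator weight 16, denominator 15.
Numerator 16×A(h/2) − A(h) = 16×(-11.3876220393) − (-11.4004533309) = -170.8014992979
Extrapolated: (-170.8014992979) / 15 = -11.3867666199
Gap between inputs: 1.283e-02; correction applied: +0.0008554194.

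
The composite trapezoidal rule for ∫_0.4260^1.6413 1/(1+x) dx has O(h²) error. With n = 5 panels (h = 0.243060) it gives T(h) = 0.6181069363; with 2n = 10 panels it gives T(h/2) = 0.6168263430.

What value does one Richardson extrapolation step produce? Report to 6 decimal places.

r = 2, so 2^r = 4.
4 × 0.6168263430 = 2.4673053720; subtract 0.6181069363 → 1.8491984357
Denominator 4 − 1 = 3.
(4 × 0.6168263430 − 0.6181069363)/(4 − 1) = 0.6163994786

0.616399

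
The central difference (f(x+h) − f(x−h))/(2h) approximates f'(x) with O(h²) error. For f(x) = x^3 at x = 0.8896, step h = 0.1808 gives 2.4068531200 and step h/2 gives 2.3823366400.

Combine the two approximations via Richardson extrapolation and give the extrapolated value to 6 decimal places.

2.374164

r = 2, so 2^r = 4.
4 × 2.3823366400 − 2.4068531200 = 7.1224934400
Divide by 2^2 − 1 = 3.
7.1224934400 ÷ 3 = 2.3741644800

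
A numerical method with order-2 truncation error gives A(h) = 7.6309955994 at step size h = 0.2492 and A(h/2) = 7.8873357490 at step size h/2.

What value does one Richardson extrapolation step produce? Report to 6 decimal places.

Error is O(h^2); halving h shrinks it by 2^2 = 4.
4*7.8873357490 = 31.5493429960; 31.5493429960 − 7.6309955994 = 23.9183473966
Denominator 4 − 1 = 3.
23.9183473966 ÷ 3 = 7.9727824655
Gap between inputs: 2.563e-01; correction applied: +0.0854467165.

7.972782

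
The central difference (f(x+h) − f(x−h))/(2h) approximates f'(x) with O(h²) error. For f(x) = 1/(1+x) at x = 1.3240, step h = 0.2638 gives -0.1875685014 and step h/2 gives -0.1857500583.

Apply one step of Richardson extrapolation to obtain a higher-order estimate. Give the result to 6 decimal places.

Order 2 gives 2^r = 4 and 2^r − 1 = 3.
4 × (-0.1857500583) = -0.7430002332; subtract (-0.1875685014) → -0.5554317318
Denominator 4 − 1 = 3.
Result: -0.1851439106
Correction |R − A(h/2)| = 6.061e-04; gap |A(h/2) − A(h)| = 1.818e-03.

-0.185144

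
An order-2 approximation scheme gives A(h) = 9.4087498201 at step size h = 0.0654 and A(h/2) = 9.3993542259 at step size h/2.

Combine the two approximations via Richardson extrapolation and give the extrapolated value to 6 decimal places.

9.396222

Error is O(h^2); halving h shrinks it by 2^2 = 4.
Numerator 4·A(h/2) − A(h) = 4·9.3993542259 − 9.4087498201 = 28.1886670835
28.1886670835 ÷ 3 = 9.3962223612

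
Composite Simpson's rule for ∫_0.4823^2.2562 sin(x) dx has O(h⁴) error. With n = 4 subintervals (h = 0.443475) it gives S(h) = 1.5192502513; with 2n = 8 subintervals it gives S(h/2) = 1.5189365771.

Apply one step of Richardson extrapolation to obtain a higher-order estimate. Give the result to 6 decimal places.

1.518916

Method order is 4; weight 2^4 = 16.
16·1.5189365771 = 24.3029852336; 24.3029852336 − 1.5192502513 = 22.7837349823
(16·1.5189365771 − 1.5192502513)/(16 − 1) = 1.5189156655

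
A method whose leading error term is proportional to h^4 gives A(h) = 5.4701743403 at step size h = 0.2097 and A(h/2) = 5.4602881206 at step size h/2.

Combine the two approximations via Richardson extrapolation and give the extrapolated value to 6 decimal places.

Error is O(h^4); halving h shrinks it by 2^4 = 16.
Numerator 16*A(h/2) − A(h) = 16*5.4602881206 − 5.4701743403 = 81.8944355893
81.8944355893 ÷ 15 = 5.4596290393

5.459629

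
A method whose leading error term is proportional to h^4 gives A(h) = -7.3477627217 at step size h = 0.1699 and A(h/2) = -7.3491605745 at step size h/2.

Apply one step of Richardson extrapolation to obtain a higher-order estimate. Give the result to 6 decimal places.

-7.349254

The method has order 4: 2^4 = 16.
A(h/2) − A(h) = -7.3491605745 − (-7.3477627217) = -0.0013978528
Divide by 2^4 − 1 = 15: (-0.0013978528)/15 = -0.0000931902
R = A(h/2) + (A(h/2) − A(h))/15 = -7.3491605745 − 0.0000931902 = -7.3492537647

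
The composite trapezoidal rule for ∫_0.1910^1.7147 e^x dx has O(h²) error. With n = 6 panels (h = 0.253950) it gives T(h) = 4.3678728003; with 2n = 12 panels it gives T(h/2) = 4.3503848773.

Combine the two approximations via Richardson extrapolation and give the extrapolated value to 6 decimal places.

Method order is 2; weight 2^2 = 4.
2^2*A(h/2) = 17.4015395092; minus A(h) gives 13.0336667089.
(4*4.3503848773 − 4.3678728003)/(4 − 1) = 4.3445555696

4.344556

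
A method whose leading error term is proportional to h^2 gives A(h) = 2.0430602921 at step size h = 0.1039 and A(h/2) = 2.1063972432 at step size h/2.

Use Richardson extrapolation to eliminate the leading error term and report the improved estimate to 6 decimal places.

With r = 2 the leading error scales as h^2, so the weight is 2^2 = 4.
4·2.1063972432 = 8.4255889728; 8.4255889728 − 2.0430602921 = 6.3825286807
Denominator 4 − 1 = 3.
Extrapolated: 6.3825286807 / 3 = 2.1275095602
Shift from A(h/2): +0.0211123170.

2.127510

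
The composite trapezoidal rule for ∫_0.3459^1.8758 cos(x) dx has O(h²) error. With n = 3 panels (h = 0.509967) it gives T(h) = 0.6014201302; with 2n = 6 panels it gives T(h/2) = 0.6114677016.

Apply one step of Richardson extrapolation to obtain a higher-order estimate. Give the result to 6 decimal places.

0.614817

r = 2, so 2^r = 4.
2^2×A(h/2) = 2.4458708064; minus A(h) gives 1.8444506762.
Denominator 4 − 1 = 3.
(4×0.6114677016 − 0.6014201302)/(4 − 1) = 0.6148168921
Correction |R − A(h/2)| = 3.349e-03; gap |A(h/2) − A(h)| = 1.005e-02.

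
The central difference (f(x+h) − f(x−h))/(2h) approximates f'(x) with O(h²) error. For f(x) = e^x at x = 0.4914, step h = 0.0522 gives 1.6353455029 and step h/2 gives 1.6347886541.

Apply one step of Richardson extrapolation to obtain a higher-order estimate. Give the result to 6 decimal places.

Method order is 2; weight 2^2 = 4.
A(h/2) − A(h) = 1.6347886541 − 1.6353455029 = -0.0005568488
Divide by 2^2 − 1 = 3: (-0.0005568488)/3 = -0.0001856163
R = 1.6347886541 − 0.0001856163 = 1.6346030378

1.634603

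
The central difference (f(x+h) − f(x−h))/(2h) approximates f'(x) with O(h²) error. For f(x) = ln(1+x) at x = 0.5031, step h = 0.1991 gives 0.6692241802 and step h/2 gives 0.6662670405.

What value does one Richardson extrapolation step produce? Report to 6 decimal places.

Leading term ∝ h^2; use weight 4 = 2^2.
Weighted: 2.6650681620 − 0.6692241802 = 1.9958439818
Denominator 4 − 1 = 3.
R = 1.9958439818/3 = 0.6652813273
Shift from A(h/2): −0.0009857132.

0.665281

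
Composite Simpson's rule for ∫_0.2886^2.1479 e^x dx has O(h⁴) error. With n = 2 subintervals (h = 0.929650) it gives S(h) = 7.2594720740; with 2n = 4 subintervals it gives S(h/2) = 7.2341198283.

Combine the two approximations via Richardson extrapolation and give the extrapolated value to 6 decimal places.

Error is O(h^4); halving h shrinks it by 2^4 = 16.
Weighted: 115.7459172528 − 7.2594720740 = 108.4864451788
Divide by 2^4 − 1 = 15.
Result: 7.2324296786

7.232430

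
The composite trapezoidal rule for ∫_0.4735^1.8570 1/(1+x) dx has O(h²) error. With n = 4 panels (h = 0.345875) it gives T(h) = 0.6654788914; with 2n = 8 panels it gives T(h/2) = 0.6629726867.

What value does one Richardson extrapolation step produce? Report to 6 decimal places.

r = 2, so 2^r = 4.
Numerator 4×A(h/2) − A(h) = 4×0.6629726867 − 0.6654788914 = 1.9864118554
Extrapolated: 1.9864118554 / 3 = 0.6621372851

0.662137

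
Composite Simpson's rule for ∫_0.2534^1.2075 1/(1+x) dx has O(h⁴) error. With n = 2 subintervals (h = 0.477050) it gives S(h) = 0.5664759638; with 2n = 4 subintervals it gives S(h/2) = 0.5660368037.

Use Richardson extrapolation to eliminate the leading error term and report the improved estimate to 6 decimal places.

0.566008

The method has order 4: 2^4 = 16.
16×0.5660368037 = 9.0565888592; 9.0565888592 − 0.5664759638 = 8.4901128954
R = 8.4901128954/15 = 0.5660075264
Shift from A(h/2): −0.0000292773.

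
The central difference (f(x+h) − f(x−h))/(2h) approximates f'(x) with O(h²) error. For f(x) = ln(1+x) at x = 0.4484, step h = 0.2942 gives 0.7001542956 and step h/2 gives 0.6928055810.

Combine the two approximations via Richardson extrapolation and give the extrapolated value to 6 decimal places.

0.690356

r = 2, so 2^r = 4.
Top: 4(0.6928055810) − (0.7001542956) = 2.0710680284
Divide by 2^2 − 1 = 3.
(4 × 0.6928055810 − 0.7001542956)/(4 − 1) = 0.6903560095
Correction |R − A(h/2)| = 2.450e-03; gap |A(h/2) − A(h)| = 7.349e-03.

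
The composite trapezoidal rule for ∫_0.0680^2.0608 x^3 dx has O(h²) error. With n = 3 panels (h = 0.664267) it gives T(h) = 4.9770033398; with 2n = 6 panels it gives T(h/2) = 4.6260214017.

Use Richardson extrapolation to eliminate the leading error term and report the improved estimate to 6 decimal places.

4.509027

Order 2 gives 2^r = 4 and 2^r − 1 = 3.
4*4.6260214017 − 4.9770033398 = 13.5270822670
Divide by 2^2 − 1 = 3.
R = 13.5270822670/3 = 4.5090274223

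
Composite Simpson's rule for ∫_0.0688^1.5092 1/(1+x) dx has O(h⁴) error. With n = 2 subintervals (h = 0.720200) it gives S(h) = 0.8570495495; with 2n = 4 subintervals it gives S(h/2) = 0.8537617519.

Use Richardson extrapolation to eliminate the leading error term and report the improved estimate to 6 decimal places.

0.853543

The method has order 4: 2^4 = 16.
Top: 16(0.8537617519) − (0.8570495495) = 12.8031384809
Denominator 16 − 1 = 15.
R = 12.8031384809/15 = 0.8535425654
Shift from A(h/2): −0.0002191865.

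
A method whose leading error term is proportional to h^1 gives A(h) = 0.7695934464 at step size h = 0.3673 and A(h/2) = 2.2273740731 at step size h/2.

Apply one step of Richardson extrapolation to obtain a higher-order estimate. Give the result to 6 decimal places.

3.685155

r = 1, so 2^r = 2.
Difference of the inputs: 2.2273740731 − 0.7695934464 = 1.4577806267
Correction (A(h/2) − A(h))/(2 − 1) = 1.4577806267/1 = 1.4577806267
R = A(h/2) + (A(h/2) − A(h))/1 = 2.2273740731 + 1.4577806267 = 3.6851546998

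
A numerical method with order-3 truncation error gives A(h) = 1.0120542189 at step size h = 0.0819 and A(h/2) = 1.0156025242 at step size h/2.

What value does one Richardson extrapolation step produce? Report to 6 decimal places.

1.016109

Order 3 gives 2^r = 8 and 2^r − 1 = 7.
A(h/2) − A(h) = 1.0156025242 − 1.0120542189 = 0.0035483053
Correction (A(h/2) − A(h))/(8 − 1) = 0.0035483053/7 = 0.0005069008
R = A(h/2) + (A(h/2) − A(h))/7 = 1.0156025242 + 0.0005069008 = 1.0161094250
Shift from A(h/2): +0.0005069008.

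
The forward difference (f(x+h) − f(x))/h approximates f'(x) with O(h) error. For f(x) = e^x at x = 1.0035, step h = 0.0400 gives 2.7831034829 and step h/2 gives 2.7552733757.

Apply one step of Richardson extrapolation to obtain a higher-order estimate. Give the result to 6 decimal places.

2.727443

The method has order 1: 2^1 = 2.
Top: 2(2.7552733757) − (2.7831034829) = 2.7274432685
Denominator 2 − 1 = 1.
So the Richardson estimate is 2.7274432685.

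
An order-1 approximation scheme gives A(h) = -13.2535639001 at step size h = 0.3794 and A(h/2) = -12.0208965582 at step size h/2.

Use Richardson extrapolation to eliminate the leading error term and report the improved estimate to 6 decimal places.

-10.788229

Leading term ∝ h^1; use weight 2 = 2^1.
2·(-12.0208965582) − (-13.2535639001) = -10.7882292163
Denominator 2 − 1 = 1.
(-10.7882292163) ÷ 1 = -10.7882292163
Shift from A(h/2): +1.2326673419.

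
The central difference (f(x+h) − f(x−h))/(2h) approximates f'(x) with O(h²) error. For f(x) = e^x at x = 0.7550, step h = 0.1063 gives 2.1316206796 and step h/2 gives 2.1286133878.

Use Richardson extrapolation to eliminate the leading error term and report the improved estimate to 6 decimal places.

The method has order 2: 2^2 = 4.
4×2.1286133878 − 2.1316206796 = 6.3828328716
Divide by 2^2 − 1 = 3.
Extrapolated: 6.3828328716 / 3 = 2.1276109572
Gap between inputs: 3.007e-03; correction applied: −0.0010024306.

2.127611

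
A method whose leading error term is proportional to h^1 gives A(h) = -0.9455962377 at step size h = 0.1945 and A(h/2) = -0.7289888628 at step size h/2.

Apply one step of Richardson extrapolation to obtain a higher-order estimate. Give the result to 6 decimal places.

-0.512381

Leading term ∝ h^1; use weight 2 = 2^1.
A(h/2) − A(h) = -0.7289888628 − (-0.9455962377) = 0.2166073749
Divide by 2^1 − 1 = 1: 0.2166073749/1 = 0.2166073749
R = -0.7289888628 + 0.2166073749 = -0.5123814879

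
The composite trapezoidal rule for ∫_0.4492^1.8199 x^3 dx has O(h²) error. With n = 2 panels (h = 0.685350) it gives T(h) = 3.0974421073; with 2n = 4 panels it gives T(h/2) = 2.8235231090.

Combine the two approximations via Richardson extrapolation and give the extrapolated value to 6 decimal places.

2.732217

Leading term ∝ h^2; use weight 4 = 2^2.
Difference of the inputs: 2.8235231090 − 3.0974421073 = -0.2739189983
Divide by 2^2 − 1 = 3: (-0.2739189983)/3 = -0.0913063328
R = 2.8235231090 − 0.0913063328 = 2.7322167762
Correction |R − A(h/2)| = 9.131e-02; gap |A(h/2) − A(h)| = 2.739e-01.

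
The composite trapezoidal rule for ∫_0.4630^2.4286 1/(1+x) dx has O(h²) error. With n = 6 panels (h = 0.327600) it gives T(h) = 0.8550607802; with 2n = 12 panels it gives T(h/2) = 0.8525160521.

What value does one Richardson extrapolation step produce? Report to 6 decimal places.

0.851668

r = 2, so 2^r = 4.
4 × 0.8525160521 − 0.8550607802 = 2.5550034282
(4 × 0.8525160521 − 0.8550607802)/(4 − 1) = 0.8516678094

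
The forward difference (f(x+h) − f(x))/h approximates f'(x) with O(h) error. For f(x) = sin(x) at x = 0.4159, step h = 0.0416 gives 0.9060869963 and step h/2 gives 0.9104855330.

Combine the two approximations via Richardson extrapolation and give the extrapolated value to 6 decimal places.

Error is O(h^1); halving h shrinks it by 2^1 = 2.
Difference of the inputs: 0.9104855330 − 0.9060869963 = 0.0043985367
Divide by 2^1 − 1 = 1: 0.0043985367/1 = 0.0043985367
R = 0.9104855330 + 0.0043985367 = 0.9148840697
Correction |R − A(h/2)| = 4.399e-03; gap |A(h/2) − A(h)| = 4.399e-03.

0.914884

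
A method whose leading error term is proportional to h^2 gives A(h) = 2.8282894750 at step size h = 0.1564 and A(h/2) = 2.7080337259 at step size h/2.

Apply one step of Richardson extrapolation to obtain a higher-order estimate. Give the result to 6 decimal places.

2.667948

The method has order 2: 2^2 = 4.
4*2.7080337259 = 10.8321349036; 10.8321349036 − 2.8282894750 = 8.0038454286
8.0038454286 ÷ 3 = 2.6679484762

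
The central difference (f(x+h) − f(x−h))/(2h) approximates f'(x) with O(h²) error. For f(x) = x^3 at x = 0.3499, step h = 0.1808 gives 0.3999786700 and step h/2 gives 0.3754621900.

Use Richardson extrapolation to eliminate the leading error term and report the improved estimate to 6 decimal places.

0.367290

The method has order 2: 2^2 = 4.
A(h/2) − A(h) = 0.3754621900 − 0.3999786700 = -0.0245164800
Correction (A(h/2) − A(h))/(4 − 1) = (-0.0245164800)/3 = -0.0081721600
R = A(h/2) + (A(h/2) − A(h))/3 = 0.3754621900 − 0.0081721600 = 0.3672900300
Correction |R − A(h/2)| = 8.172e-03; gap |A(h/2) − A(h)| = 2.452e-02.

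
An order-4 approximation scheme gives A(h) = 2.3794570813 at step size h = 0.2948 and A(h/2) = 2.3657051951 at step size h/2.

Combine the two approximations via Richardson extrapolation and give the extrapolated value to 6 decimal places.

2.364788

r = 4: numerator weight 16, denominator 15.
16×2.3657051951 − 2.3794570813 = 35.4718260403
R = 35.4718260403/15 = 2.3647884027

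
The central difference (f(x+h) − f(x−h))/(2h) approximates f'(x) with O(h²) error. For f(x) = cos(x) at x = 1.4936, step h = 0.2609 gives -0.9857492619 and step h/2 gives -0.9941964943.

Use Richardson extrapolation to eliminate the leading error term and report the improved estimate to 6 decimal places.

-0.997012

The method has order 2: 2^2 = 4.
Weighted: (-3.9767859772) − (-0.9857492619) = -2.9910367153
(4*(-0.9941964943) − (-0.9857492619))/(4 − 1) = -0.9970122384
Shift from A(h/2): −0.0028157441.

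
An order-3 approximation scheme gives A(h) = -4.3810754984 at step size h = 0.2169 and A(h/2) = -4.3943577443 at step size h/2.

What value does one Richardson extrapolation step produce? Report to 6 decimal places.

r = 3, so 2^r = 8.
8×(-4.3943577443) = -35.1548619544; subtract (-4.3810754984) → -30.7737864560
Divide by 2^3 − 1 = 7.
(-30.7737864560) ÷ 7 = -4.3962552080

-4.396255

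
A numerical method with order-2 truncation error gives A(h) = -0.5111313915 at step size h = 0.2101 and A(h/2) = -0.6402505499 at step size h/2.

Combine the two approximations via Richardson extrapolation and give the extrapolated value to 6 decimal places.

-0.683290

Leading term ∝ h^2; use weight 4 = 2^2.
4 × (-0.6402505499) = -2.5610021996; (-2.5610021996) − (-0.5111313915) = -2.0498708081
(4 × (-0.6402505499) − (-0.5111313915))/(4 − 1) = -0.6832902694
Correction |R − A(h/2)| = 4.304e-02; gap |A(h/2) − A(h)| = 1.291e-01.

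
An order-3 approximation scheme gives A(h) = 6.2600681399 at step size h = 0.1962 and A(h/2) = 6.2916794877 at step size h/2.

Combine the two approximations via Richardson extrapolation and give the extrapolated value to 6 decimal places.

6.296195

Order 3 gives 2^r = 8 and 2^r − 1 = 7.
8×6.2916794877 − 6.2600681399 = 44.0733677617
Divide by 2^3 − 1 = 7.
Extrapolated: 44.0733677617 / 7 = 6.2961953945
Correction |R − A(h/2)| = 4.516e-03; gap |A(h/2) − A(h)| = 3.161e-02.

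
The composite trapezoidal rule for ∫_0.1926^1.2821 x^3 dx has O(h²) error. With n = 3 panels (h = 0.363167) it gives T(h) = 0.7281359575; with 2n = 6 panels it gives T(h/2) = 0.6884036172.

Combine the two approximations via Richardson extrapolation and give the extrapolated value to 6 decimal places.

0.675160

The method has order 2: 2^2 = 4.
Top: 4(0.6884036172) − (0.7281359575) = 2.0254785113
Denominator 4 − 1 = 3.
So the Richardson estimate is 0.6751595038.
Gap between inputs: 3.973e-02; correction applied: −0.0132441134.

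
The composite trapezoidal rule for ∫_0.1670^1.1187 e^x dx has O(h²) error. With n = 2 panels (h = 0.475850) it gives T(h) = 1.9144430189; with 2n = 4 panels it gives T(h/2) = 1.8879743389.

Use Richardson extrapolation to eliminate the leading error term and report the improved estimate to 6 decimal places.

1.879151

r = 2, so 2^r = 4.
Top: 4(1.8879743389) − (1.9144430189) = 5.6374543367
Divide by 2^2 − 1 = 3.
(4 × 1.8879743389 − 1.9144430189)/(4 − 1) = 1.8791514456
Shift from A(h/2): −0.0088228933.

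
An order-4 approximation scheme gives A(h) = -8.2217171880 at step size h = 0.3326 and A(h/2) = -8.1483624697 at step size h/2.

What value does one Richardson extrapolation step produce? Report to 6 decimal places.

r = 4, so 2^r = 16.
16·(-8.1483624697) = -130.3737995152; (-130.3737995152) − (-8.2217171880) = -122.1520823272
Denominator 16 − 1 = 15.
R = (-122.1520823272)/15 = -8.1434721551

-8.143472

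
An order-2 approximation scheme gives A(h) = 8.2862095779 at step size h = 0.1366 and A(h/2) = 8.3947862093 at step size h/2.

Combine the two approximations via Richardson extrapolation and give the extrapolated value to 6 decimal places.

r = 2, so 2^r = 4.
Numerator 4·A(h/2) − A(h) = 4·8.3947862093 − 8.2862095779 = 25.2929352593
Denominator 4 − 1 = 3.
Extrapolated: 25.2929352593 / 3 = 8.4309784198
Gap between inputs: 1.086e-01; correction applied: +0.0361922105.

8.430978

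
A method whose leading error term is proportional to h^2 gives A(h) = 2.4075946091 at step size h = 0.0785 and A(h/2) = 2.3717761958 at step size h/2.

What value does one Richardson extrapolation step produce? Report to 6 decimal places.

Order 2 gives 2^r = 4 and 2^r − 1 = 3.
2^2×A(h/2) = 9.4871047832; minus A(h) gives 7.0795101741.
Divide by 2^2 − 1 = 3.
Extrapolated: 7.0795101741 / 3 = 2.3598367247
Shift from A(h/2): −0.0119394711.

2.359837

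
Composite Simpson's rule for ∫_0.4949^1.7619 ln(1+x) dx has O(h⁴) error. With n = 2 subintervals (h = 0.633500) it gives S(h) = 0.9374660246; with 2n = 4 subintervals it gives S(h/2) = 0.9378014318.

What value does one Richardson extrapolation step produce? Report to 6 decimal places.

0.937824

r = 4, so 2^r = 16.
16*0.9378014318 = 15.0048229088; 15.0048229088 − 0.9374660246 = 14.0673568842
14.0673568842 ÷ 15 = 0.9378237923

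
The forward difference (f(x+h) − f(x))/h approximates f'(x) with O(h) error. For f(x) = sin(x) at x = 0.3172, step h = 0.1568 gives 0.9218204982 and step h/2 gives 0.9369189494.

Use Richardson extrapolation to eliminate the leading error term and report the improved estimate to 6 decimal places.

Method order is 1; weight 2^1 = 2.
Numerator 2×A(h/2) − A(h) = 2×0.9369189494 − 0.9218204982 = 0.9520174006
R = 0.9520174006/1 = 0.9520174006
Gap between inputs: 1.510e-02; correction applied: +0.0150984512.

0.952017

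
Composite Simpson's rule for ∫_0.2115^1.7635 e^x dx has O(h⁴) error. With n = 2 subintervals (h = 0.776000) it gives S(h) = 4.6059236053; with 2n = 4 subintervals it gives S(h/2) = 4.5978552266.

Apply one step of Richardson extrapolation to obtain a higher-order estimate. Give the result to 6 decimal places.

With r = 4 the leading error scales as h^4, so the weight is 2^4 = 16.
16 × 4.5978552266 = 73.5656836256; subtract 4.6059236053 → 68.9597600203
Divide by 2^4 − 1 = 15.
(16 × 4.5978552266 − 4.6059236053)/(16 − 1) = 4.5973173347

4.597317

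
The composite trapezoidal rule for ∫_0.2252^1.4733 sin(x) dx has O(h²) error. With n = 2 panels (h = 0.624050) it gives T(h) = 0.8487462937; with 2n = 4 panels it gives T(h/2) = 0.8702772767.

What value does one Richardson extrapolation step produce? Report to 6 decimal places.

Method order is 2; weight 2^2 = 4.
4*0.8702772767 = 3.4811091068; subtract 0.8487462937 → 2.6323628131
Divide by 2^2 − 1 = 3.
Extrapolated: 2.6323628131 / 3 = 0.8774542710

0.877454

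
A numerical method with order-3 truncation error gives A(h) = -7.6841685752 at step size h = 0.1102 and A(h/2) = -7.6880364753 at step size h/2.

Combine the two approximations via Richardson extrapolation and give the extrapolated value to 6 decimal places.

With r = 3 the leading error scales as h^3, so the weight is 2^3 = 8.
2^3×A(h/2) = -61.5042918024; minus A(h) gives -53.8201232272.
(-53.8201232272) ÷ 7 = -7.6885890325

-7.688589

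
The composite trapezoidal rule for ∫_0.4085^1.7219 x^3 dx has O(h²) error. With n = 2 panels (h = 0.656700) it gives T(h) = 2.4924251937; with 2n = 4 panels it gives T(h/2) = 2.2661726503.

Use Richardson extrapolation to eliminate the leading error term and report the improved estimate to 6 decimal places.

r = 2, so 2^r = 4.
2^2 × A(h/2) = 9.0646906012; minus A(h) gives 6.5722654075.
Divide by 2^2 − 1 = 3.
Extrapolated: 6.5722654075 / 3 = 2.1907551358

2.190755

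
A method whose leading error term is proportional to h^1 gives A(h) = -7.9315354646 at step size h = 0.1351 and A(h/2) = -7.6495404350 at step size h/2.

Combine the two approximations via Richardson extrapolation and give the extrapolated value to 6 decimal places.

-7.367545

r = 1: numerator weight 2, denominator 1.
Numerator 2 × A(h/2) − A(h) = 2 × (-7.6495404350) − (-7.9315354646) = -7.3675454054
(2 × (-7.6495404350) − (-7.9315354646))/(2 − 1) = -7.3675454054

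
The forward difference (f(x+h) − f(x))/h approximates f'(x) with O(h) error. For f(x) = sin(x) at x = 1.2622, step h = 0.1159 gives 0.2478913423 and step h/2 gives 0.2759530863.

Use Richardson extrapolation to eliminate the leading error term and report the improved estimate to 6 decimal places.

The method has order 1: 2^1 = 2.
Difference of the inputs: 0.2759530863 − 0.2478913423 = 0.0280617440
Divide by 2^1 − 1 = 1: 0.0280617440/1 = 0.0280617440
R = 0.2759530863 + 0.0280617440 = 0.3040148303
Shift from A(h/2): +0.0280617440.

0.304015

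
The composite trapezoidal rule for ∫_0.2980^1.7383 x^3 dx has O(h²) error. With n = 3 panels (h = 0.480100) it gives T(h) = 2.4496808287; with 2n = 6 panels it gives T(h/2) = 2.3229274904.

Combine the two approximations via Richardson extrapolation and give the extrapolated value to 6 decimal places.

2.280676

With r = 2 the leading error scales as h^2, so the weight is 2^2 = 4.
Numerator 4×A(h/2) − A(h) = 4×2.3229274904 − 2.4496808287 = 6.8420291329
Divide by 2^2 − 1 = 3.
R = 6.8420291329/3 = 2.2806763776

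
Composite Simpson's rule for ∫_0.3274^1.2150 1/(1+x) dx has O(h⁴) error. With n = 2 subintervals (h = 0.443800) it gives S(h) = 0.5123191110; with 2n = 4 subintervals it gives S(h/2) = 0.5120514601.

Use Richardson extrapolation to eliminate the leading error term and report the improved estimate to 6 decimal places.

0.512034

With r = 4 the leading error scales as h^4, so the weight is 2^4 = 16.
A(h/2) − A(h) = 0.5120514601 − 0.5123191110 = -0.0002676509
Divide by 2^4 − 1 = 15: (-0.0002676509)/15 = -0.0000178434
R = 0.5120514601 − 0.0000178434 = 0.5120336167
Shift from A(h/2): −0.0000178434.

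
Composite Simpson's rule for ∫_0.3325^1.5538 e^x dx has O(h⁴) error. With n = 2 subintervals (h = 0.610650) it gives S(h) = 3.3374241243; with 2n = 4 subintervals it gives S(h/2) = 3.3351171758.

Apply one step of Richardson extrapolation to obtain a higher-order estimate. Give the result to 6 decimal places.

Error is O(h^4); halving h shrinks it by 2^4 = 16.
2^4*A(h/2) = 53.3618748128; minus A(h) gives 50.0244506885.
Denominator 16 − 1 = 15.
(16*3.3351171758 − 3.3374241243)/(16 − 1) = 3.3349633792

3.334963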